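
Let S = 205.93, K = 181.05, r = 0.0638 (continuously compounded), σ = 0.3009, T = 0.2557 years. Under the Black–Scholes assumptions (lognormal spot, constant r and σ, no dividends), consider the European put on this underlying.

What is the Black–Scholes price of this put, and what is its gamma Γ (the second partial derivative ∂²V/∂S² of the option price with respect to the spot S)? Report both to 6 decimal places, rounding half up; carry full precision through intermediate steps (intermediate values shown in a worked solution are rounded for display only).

price = 2.645948
Γ = 0.007494

σ√T = 0.3009·√0.2557 = 0.152155
d₁ = (ln(S/K) + (r+σ²/2)T) / (σ√T) = (ln(205.93/181.05) + (0.0638+0.3009²/2)·0.2557) / 0.152155 = (0.128763 + 0.027889) / 0.152155 = 1.029555
d₂ = d₁ − σ√T = 1.029555 − 0.152155 = 0.877399
e^{−rT} = e^{−0.0638·0.2557} = 0.983819
N(−d₁) = 0.151610,  N(−d₂) = 0.190135
Put price V = K·e^{−rT}·N(−d₂) − S·N(−d₁) = 33.866902 − 31.220954 = 2.645948
φ(d₁) = (1/√(2π))·e^{−d₁²/2} = 0.234821
Γ = φ(d₁) / (S·σ·√T) = 0.007494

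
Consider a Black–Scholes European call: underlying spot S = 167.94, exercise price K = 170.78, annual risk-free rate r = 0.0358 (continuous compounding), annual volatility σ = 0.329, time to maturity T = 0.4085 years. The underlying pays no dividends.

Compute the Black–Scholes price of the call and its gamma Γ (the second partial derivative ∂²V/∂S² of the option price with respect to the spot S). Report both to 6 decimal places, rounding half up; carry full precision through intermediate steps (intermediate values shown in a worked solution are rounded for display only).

σ√T = 0.329·√0.4085 = 0.210277
d₁ = (ln(S/K) + (r+σ²/2)T) / (σ√T) = (ln(167.94/170.78) + (0.0358+0.329²/2)·0.4085) / 0.210277 = (-0.016769 + 0.036733) / 0.210277 = 0.094937
d₂ = d₁ − σ√T = 0.094937 − 0.210277 = -0.115340
e^{−rT} = e^{−0.0358·0.4085} = 0.985482
N(d₁) = 0.537818,  N(d₂) = 0.454088
Call price V = S·N(d₁) − K·e^{−rT}·N(d₂) = 90.321096 − 76.423277 = 13.897819
φ(d₁) = (1/√(2π))·e^{−d₁²/2} = 0.397148
Γ = φ(d₁) / (S·σ·√T) = 0.011246

price = 13.897819
Γ = 0.011246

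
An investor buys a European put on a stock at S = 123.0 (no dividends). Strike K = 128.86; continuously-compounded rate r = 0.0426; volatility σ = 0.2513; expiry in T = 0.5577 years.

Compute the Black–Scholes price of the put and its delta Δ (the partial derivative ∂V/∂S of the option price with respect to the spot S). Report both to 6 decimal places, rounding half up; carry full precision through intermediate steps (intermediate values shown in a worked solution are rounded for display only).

price = 10.786937
Δ = -0.510998

σ√T = 0.2513·√0.5577 = 0.187669
d₁ = (ln(S/K) + (r+σ²/2)T) / (σ√T) = (ln(123.0/128.86) + (0.0426+0.2513²/2)·0.5577) / 0.187669 = (-0.046542 + 0.041368) / 0.187669 = -0.027572
d₂ = d₁ − σ√T = -0.027572 − 0.187669 = -0.215241
e^{−rT} = e^{−0.0426·0.5577} = 0.976522
N(−d₁) = 0.510998,  N(−d₂) = 0.585210
Put price V = K·e^{−rT}·N(−d₂) − S·N(−d₁) = 73.639697 − 62.852760 = 10.786937
Δ = −N(−d₁) = -0.510998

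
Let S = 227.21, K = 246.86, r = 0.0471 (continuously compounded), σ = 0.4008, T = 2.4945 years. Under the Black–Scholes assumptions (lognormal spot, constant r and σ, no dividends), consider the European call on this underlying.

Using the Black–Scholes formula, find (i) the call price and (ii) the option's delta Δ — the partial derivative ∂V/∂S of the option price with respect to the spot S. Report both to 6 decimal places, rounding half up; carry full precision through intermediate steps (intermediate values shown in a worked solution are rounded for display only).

price = 59.414837
Δ = 0.644712

σ√T = 0.4008·√2.4945 = 0.633023
d₁ = (ln(S/K) + (r+σ²/2)T) / (σ√T) = (ln(227.21/246.86) + (0.0471+0.4008²/2)·2.4945) / 0.633023 = (-0.082947 + 0.317850) / 0.633023 = 0.371082
d₂ = d₁ − σ√T = 0.371082 − 0.633023 = -0.261941
e^{−rT} = e^{−0.0471·2.4945} = 0.889149
N(d₁) = 0.644712,  N(d₂) = 0.396683
Call price V = S·N(d₁) − K·e^{−rT}·N(d₂) = 146.484946 − 87.070109 = 59.414837
Δ = N(d₁) = 0.644712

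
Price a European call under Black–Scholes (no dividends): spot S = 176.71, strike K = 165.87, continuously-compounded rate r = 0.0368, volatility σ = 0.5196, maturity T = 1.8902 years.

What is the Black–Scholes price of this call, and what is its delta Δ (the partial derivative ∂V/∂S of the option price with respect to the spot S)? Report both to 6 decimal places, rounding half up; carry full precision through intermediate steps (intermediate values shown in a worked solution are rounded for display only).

price = 57.998415
Δ = 0.706495

σ√T = 0.5196·√1.8902 = 0.714370
d₁ = (ln(S/K) + (r+σ²/2)T) / (σ√T) = (ln(176.71/165.87) + (0.0368+0.5196²/2)·1.8902) / 0.714370 = (0.063306 + 0.324721) / 0.714370 = 0.543174
d₂ = d₁ − σ√T = 0.543174 − 0.714370 = -0.171196
e^{−rT} = e^{−0.0368·1.8902} = 0.932805
N(d₁) = 0.706495,  N(d₂) = 0.432035
Call price V = S·N(d₁) − K·e^{−rT}·N(d₂) = 124.844728 − 66.846313 = 57.998415
Δ = N(d₁) = 0.706495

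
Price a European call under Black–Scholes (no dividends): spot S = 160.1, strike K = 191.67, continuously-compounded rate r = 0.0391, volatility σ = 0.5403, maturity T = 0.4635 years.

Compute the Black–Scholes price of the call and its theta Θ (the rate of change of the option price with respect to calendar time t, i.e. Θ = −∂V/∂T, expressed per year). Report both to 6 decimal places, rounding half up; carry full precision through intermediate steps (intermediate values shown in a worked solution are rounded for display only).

σ√T = 0.5403·√0.4635 = 0.367841
d₁ = (ln(S/K) + (r+σ²/2)T) / (σ√T) = (ln(160.1/191.67) + (0.0391+0.5403²/2)·0.4635) / 0.367841 = (-0.179977 + 0.085776) / 0.367841 = -0.256090
d₂ = d₁ − σ√T = -0.256090 − 0.367841 = -0.623931
e^{−rT} = e^{−0.0391·0.4635} = 0.982040
N(d₁) = 0.398941,  N(d₂) = 0.266337
Call price V = S·N(d₁) − K·e^{−rT}·N(d₂) = 63.870414 − 50.131920 = 13.738494
φ(d₁) = (1/√(2π))·e^{−d₁²/2} = 0.386073
Θ = −S·φ(d₁)·σ/(2√T) − r·K·e^{−rT}·N(d₂) = −24.526781 − 1.960158 = -26.486939

price = 13.738494
Θ = -26.486939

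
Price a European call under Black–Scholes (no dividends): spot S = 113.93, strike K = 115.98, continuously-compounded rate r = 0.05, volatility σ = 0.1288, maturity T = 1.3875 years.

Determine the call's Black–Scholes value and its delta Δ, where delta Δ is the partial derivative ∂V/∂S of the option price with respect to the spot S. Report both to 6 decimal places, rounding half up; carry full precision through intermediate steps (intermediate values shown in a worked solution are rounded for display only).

σ√T = 0.1288·√1.3875 = 0.151716
d₁ = (ln(S/K) + (r+σ²/2)T) / (σ√T) = (ln(113.93/115.98) + (0.05+0.1288²/2)·1.3875) / 0.151716 = (-0.017834 + 0.080884) / 0.151716 = 0.415581
d₂ = d₁ − σ√T = 0.415581 − 0.151716 = 0.263864
e^{−rT} = e^{−0.05·1.3875} = 0.932977
N(d₁) = 0.661142,  N(d₂) = 0.604058
Call price V = S·N(d₁) − K·e^{−rT}·N(d₂) = 75.323860 − 65.363066 = 9.960795
Δ = N(d₁) = 0.661142

price = 9.960795
Δ = 0.661142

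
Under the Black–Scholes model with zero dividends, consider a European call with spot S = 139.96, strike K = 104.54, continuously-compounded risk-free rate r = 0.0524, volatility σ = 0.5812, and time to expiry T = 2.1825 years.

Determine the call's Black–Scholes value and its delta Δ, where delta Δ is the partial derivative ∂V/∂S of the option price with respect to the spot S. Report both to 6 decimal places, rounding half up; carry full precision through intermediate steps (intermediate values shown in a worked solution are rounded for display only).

price = 66.038928
Δ = 0.816561

σ√T = 0.5812·√2.1825 = 0.858623
d₁ = (ln(S/K) + (r+σ²/2)T) / (σ√T) = (ln(139.96/104.54) + (0.0524+0.5812²/2)·2.1825) / 0.858623 = (0.291787 + 0.482980) / 0.858623 = 0.902336
d₂ = d₁ − σ√T = 0.902336 − 0.858623 = 0.043713
e^{−rT} = e^{−0.0524·2.1825} = 0.891934
N(d₁) = 0.816561,  N(d₂) = 0.517433
Call price V = S·N(d₁) − K·e^{−rT}·N(d₂) = 114.285856 − 48.246928 = 66.038928
Δ = N(d₁) = 0.816561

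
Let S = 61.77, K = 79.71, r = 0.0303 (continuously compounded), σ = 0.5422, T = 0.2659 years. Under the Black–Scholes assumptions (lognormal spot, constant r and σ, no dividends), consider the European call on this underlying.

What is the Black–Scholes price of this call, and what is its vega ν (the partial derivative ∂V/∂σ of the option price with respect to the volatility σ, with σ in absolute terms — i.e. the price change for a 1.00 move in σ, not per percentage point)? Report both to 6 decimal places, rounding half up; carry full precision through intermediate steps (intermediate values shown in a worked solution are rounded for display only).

price = 2.011683
ν = 9.639476

σ√T = 0.5422·√0.2659 = 0.279588
d₁ = (ln(S/K) + (r+σ²/2)T) / (σ√T) = (ln(61.77/79.71) + (0.0303+0.5422²/2)·0.2659) / 0.279588 = (-0.254977 + 0.047142) / 0.279588 = -0.743364
d₂ = d₁ − σ√T = -0.743364 − 0.279588 = -1.022952
e^{−rT} = e^{−0.0303·0.2659} = 0.991976
N(d₁) = 0.228631,  N(d₂) = 0.153165
Call price V = S·N(d₁) − K·e^{−rT}·N(d₂) = 14.122517 − 12.110834 = 2.011683
φ(d₁) = (1/√(2π))·e^{−d₁²/2} = 0.302633
ν = S·φ(d₁)·√T = 9.639476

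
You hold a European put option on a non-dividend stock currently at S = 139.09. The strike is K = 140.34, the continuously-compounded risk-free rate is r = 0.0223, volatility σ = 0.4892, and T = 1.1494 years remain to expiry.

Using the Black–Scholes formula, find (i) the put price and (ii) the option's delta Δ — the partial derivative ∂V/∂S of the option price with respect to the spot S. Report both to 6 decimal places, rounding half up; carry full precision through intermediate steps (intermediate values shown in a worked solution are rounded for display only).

σ√T = 0.4892·√1.1494 = 0.524472
d₁ = (ln(S/K) + (r+σ²/2)T) / (σ√T) = (ln(139.09/140.34) + (0.0223+0.4892²/2)·1.1494) / 0.524472 = (-0.008947 + 0.163167) / 0.524472 = 0.294048
d₂ = d₁ − σ√T = 0.294048 − 0.524472 = -0.230423
e^{−rT} = e^{−0.0223·1.1494} = 0.974694
N(−d₁) = 0.384360,  N(−d₂) = 0.591119
Put price V = K·e^{−rT}·N(−d₂) − S·N(−d₁) = 80.858263 − 53.460697 = 27.397565
Δ = −N(−d₁) = -0.384360

price = 27.397565
Δ = -0.384360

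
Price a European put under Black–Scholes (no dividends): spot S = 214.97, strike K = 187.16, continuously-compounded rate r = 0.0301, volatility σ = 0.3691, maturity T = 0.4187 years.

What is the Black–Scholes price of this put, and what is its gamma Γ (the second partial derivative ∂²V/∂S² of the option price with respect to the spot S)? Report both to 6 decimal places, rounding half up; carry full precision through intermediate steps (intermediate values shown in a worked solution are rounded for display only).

σ√T = 0.3691·√0.4187 = 0.238834
d₁ = (ln(S/K) + (r+σ²/2)T) / (σ√T) = (ln(214.97/187.16) + (0.0301+0.3691²/2)·0.4187) / 0.238834 = (0.138535 + 0.041124) / 0.238834 = 0.752232
d₂ = d₁ − σ√T = 0.752232 − 0.238834 = 0.513398
e^{−rT} = e^{−0.0301·0.4187} = 0.987476
N(−d₁) = 0.225956,  N(−d₂) = 0.303836
Put price V = K·e^{−rT}·N(−d₂) − S·N(−d₁) = 56.153854 − 48.573733 = 7.580121
φ(d₁) = (1/√(2π))·e^{−d₁²/2} = 0.300633
Γ = φ(d₁) / (S·σ·√T) = 0.005855

price = 7.580121
Γ = 0.005855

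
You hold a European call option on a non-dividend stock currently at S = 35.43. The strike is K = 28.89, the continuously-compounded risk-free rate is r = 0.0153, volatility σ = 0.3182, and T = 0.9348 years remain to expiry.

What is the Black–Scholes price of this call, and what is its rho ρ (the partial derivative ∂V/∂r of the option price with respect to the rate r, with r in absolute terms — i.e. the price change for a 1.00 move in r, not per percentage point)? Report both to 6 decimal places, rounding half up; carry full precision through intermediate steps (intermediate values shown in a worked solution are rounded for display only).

price = 8.314397
ρ = 18.925653

σ√T = 0.3182·√0.9348 = 0.307652
d₁ = (ln(S/K) + (r+σ²/2)T) / (σ√T) = (ln(35.43/28.89) + (0.0153+0.3182²/2)·0.9348) / 0.307652 = (0.204063 + 0.061627) / 0.307652 = 0.863608
d₂ = d₁ − σ√T = 0.863608 − 0.307652 = 0.555956
e^{−rT} = e^{−0.0153·0.9348} = 0.985799
N(d₁) = 0.806098,  N(d₂) = 0.710880
Call price V = S·N(d₁) − K·e^{−rT}·N(d₂) = 28.560068 − 20.245671 = 8.314397
ρ = K·T·e^{−rT}·N(d₂) = 18.925653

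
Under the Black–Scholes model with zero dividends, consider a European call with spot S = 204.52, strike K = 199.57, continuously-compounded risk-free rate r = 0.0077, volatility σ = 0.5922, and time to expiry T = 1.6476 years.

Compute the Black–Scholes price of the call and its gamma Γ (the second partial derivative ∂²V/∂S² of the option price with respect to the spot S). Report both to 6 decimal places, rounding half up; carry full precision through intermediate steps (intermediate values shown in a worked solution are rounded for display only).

price = 63.255150
Γ = 0.002341

σ√T = 0.5922·√1.6476 = 0.760141
d₁ = (ln(S/K) + (r+σ²/2)T) / (σ√T) = (ln(204.52/199.57) + (0.0077+0.5922²/2)·1.6476) / 0.760141 = (0.024501 + 0.301594) / 0.760141 = 0.428992
d₂ = d₁ − σ√T = 0.428992 − 0.760141 = -0.331149
e^{−rT} = e^{−0.0077·1.6476} = 0.987394
N(d₁) = 0.666036,  N(d₂) = 0.370266
Call price V = S·N(d₁) − K·e^{−rT}·N(d₂) = 136.217583 − 72.962434 = 63.255150
φ(d₁) = (1/√(2π))·e^{−d₁²/2} = 0.363871
Γ = φ(d₁) / (S·σ·√T) = 0.002341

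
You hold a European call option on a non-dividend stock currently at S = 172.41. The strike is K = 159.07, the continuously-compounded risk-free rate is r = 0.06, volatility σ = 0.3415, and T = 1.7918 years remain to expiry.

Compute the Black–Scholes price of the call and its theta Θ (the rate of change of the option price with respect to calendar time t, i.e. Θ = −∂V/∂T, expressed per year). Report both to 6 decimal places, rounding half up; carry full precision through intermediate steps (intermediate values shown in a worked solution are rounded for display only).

price = 45.603723
Θ = -12.056642

σ√T = 0.3415·√1.7918 = 0.457126
d₁ = (ln(S/K) + (r+σ²/2)T) / (σ√T) = (ln(172.41/159.07) + (0.06+0.3415²/2)·1.7918) / 0.457126 = (0.080531 + 0.211990) / 0.457126 = 0.639914
d₂ = d₁ − σ√T = 0.639914 − 0.457126 = 0.182788
e^{−rT} = e^{−0.06·1.7918} = 0.898069
N(d₁) = 0.738886,  N(d₂) = 0.572518
Call price V = S·N(d₁) − K·e^{−rT}·N(d₂) = 127.391273 − 81.787551 = 45.603723
φ(d₁) = (1/√(2π))·e^{−d₁²/2} = 0.325080
Θ = −S·φ(d₁)·σ/(2√T) − r·K·e^{−rT}·N(d₂) = −7.149389 − 4.907253 = -12.056642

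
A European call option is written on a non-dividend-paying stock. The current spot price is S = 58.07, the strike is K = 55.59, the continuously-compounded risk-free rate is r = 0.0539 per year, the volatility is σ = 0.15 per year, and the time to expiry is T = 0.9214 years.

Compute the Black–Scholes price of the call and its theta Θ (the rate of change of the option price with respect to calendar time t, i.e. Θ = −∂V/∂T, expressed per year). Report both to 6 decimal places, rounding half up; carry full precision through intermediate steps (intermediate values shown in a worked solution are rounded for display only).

σ√T = 0.15·√0.9214 = 0.143984
d₁ = (ln(S/K) + (r+σ²/2)T) / (σ√T) = (ln(58.07/55.59) + (0.0539+0.15²/2)·0.9214) / 0.143984 = (0.043646 + 0.060029) / 0.143984 = 0.720044
d₂ = d₁ − σ√T = 0.720044 − 0.143984 = 0.576059
e^{−rT} = e^{−0.0539·0.9214} = 0.951550
N(d₁) = 0.764251,  N(d₂) = 0.717713
Call price V = S·N(d₁) − K·e^{−rT}·N(d₂) = 44.380055 − 37.964582 = 6.415474
φ(d₁) = (1/√(2π))·e^{−d₁²/2} = 0.307842
Θ = −S·φ(d₁)·σ/(2√T) − r·K·e^{−rT}·N(d₂) = −1.396742 − 2.046291 = -3.443033

price = 6.415474
Θ = -3.443033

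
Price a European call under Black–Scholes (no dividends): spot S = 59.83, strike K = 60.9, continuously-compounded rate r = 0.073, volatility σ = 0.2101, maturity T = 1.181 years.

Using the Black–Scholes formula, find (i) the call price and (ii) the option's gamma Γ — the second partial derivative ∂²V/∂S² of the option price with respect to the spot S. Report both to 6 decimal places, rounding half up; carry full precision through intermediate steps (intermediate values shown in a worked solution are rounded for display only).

σ√T = 0.2101·√1.181 = 0.228324
d₁ = (ln(S/K) + (r+σ²/2)T) / (σ√T) = (ln(59.83/60.9) + (0.073+0.2101²/2)·1.181) / 0.228324 = (-0.017726 + 0.112279) / 0.228324 = 0.414118
d₂ = d₁ − σ√T = 0.414118 − 0.228324 = 0.185794
e^{−rT} = e^{−0.073·1.181} = 0.917399
N(d₁) = 0.660606,  N(d₂) = 0.573697
Call price V = S·N(d₁) − K·e^{−rT}·N(d₂) = 39.524060 − 32.052206 = 7.471854
φ(d₁) = (1/√(2π))·e^{−d₁²/2} = 0.366160
Γ = φ(d₁) / (S·σ·√T) = 0.026804

price = 7.471854
Γ = 0.026804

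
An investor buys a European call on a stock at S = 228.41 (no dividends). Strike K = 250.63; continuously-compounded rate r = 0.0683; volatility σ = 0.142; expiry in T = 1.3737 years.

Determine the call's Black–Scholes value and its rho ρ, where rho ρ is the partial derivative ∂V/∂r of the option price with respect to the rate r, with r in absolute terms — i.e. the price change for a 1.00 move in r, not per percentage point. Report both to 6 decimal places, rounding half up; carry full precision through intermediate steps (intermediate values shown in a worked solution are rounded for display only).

σ√T = 0.142·√1.3737 = 0.166431
d₁ = (ln(S/K) + (r+σ²/2)T) / (σ√T) = (ln(228.41/250.63) + (0.0683+0.142²/2)·1.3737) / 0.166431 = (-0.092835 + 0.107673) / 0.166431 = 0.089153
d₂ = d₁ − σ√T = 0.089153 − 0.166431 = -0.077278
e^{−rT} = e^{−0.0683·1.3737} = 0.910443
N(d₁) = 0.535520,  N(d₂) = 0.469201
Call price V = S·N(d₁) − K·e^{−rT}·N(d₂) = 122.318109 − 107.064409 = 15.253700
ρ = K·T·e^{−rT}·N(d₂) = 147.074378

price = 15.253700
ρ = 147.074378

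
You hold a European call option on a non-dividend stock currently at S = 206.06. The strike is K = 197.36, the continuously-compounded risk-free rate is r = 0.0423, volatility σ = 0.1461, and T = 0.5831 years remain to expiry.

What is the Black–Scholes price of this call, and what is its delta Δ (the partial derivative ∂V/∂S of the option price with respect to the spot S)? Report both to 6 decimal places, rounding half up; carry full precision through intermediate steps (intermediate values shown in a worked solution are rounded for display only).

σ√T = 0.1461·√0.5831 = 0.111563
d₁ = (ln(S/K) + (r+σ²/2)T) / (σ√T) = (ln(206.06/197.36) + (0.0423+0.1461²/2)·0.5831) / 0.111563 = (0.043138 + 0.030888) / 0.111563 = 0.663535
d₂ = d₁ − σ√T = 0.663535 − 0.111563 = 0.551972
e^{−rT} = e^{−0.0423·0.5831} = 0.975637
N(d₁) = 0.746506,  N(d₂) = 0.709516
Call price V = S·N(d₁) − K·e^{−rT}·N(d₂) = 153.825043 − 136.618496 = 17.206546
Δ = N(d₁) = 0.746506

price = 17.206546
Δ = 0.746506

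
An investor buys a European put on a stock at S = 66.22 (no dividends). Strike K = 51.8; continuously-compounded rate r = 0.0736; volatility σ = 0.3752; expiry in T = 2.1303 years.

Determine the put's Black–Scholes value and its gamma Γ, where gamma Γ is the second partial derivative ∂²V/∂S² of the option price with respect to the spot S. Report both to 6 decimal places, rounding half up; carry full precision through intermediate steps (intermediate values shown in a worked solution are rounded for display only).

σ√T = 0.3752·√2.1303 = 0.547625
d₁ = (ln(S/K) + (r+σ²/2)T) / (σ√T) = (ln(66.22/51.8) + (0.0736+0.3752²/2)·2.1303) / 0.547625 = (0.245592 + 0.306737) / 0.547625 = 1.008590
d₂ = d₁ − σ√T = 1.008590 − 0.547625 = 0.460965
e^{−rT} = e^{−0.0736·2.1303} = 0.854883
N(−d₁) = 0.156586,  N(−d₂) = 0.322412
Put price V = K·e^{−rT}·N(−d₂) − S·N(−d₁) = 14.277353 − 10.369103 = 3.908250
φ(d₁) = (1/√(2π))·e^{−d₁²/2} = 0.239892
Γ = φ(d₁) / (S·σ·√T) = 0.006615

price = 3.908250
Γ = 0.006615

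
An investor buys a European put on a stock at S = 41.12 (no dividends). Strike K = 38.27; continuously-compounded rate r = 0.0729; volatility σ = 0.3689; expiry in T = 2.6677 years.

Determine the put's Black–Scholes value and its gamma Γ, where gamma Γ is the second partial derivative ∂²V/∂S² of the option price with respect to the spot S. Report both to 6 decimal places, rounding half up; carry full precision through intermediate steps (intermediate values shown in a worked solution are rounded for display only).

σ√T = 0.3689·√2.6677 = 0.602528
d₁ = (ln(S/K) + (r+σ²/2)T) / (σ√T) = (ln(41.12/38.27) + (0.0729+0.3689²/2)·2.6677) / 0.602528 = (0.071828 + 0.375995) / 0.602528 = 0.743241
d₂ = d₁ − σ√T = 0.743241 − 0.602528 = 0.140713
e^{−rT} = e^{−0.0729·2.6677} = 0.823266
N(−d₁) = 0.228668,  N(−d₂) = 0.444048
Put price V = K·e^{−rT}·N(−d₂) − S·N(−d₁) = 13.990364 − 9.402821 = 4.587543
φ(d₁) = (1/√(2π))·e^{−d₁²/2} = 0.302661
Γ = φ(d₁) / (S·σ·√T) = 0.012216

price = 4.587543
Γ = 0.012216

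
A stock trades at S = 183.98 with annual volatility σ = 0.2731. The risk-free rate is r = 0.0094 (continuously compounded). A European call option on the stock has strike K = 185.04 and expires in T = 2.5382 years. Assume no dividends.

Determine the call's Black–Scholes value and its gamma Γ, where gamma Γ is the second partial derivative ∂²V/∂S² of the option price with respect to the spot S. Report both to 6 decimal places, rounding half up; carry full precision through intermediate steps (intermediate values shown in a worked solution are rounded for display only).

price = 33.078472
Γ = 0.004819

σ√T = 0.2731·√2.5382 = 0.435096
d₁ = (ln(S/K) + (r+σ²/2)T) / (σ√T) = (ln(183.98/185.04) + (0.0094+0.2731²/2)·2.5382) / 0.435096 = (-0.005745 + 0.118513) / 0.435096 = 0.259180
d₂ = d₁ − σ√T = 0.259180 − 0.435096 = -0.175915
e^{−rT} = e^{−0.0094·2.5382} = 0.976423
N(d₁) = 0.602252,  N(d₂) = 0.430180
Call price V = S·N(d₁) − K·e^{−rT}·N(d₂) = 110.802309 − 77.723837 = 33.078472
φ(d₁) = (1/√(2π))·e^{−d₁²/2} = 0.385765
Γ = φ(d₁) / (S·σ·√T) = 0.004819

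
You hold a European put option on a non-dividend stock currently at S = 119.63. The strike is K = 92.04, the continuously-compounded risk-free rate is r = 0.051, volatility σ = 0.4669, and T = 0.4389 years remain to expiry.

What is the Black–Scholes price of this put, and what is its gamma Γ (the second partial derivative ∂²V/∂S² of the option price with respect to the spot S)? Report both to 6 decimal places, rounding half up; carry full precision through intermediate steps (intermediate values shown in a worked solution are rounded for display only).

price = 3.084327
Γ = 0.006052

σ√T = 0.4669·√0.4389 = 0.309319
d₁ = (ln(S/K) + (r+σ²/2)T) / (σ√T) = (ln(119.63/92.04) + (0.051+0.4669²/2)·0.4389) / 0.309319 = (0.262180 + 0.070223) / 0.309319 = 1.074630
d₂ = d₁ − σ√T = 1.074630 − 0.309319 = 0.765311
e^{−rT} = e^{−0.051·0.4389} = 0.977865
N(−d₁) = 0.141270,  N(−d₂) = 0.222043
Put price V = K·e^{−rT}·N(−d₂) − S·N(−d₁) = 19.984491 − 16.900164 = 3.084327
φ(d₁) = (1/√(2π))·e^{−d₁²/2} = 0.223945
Γ = φ(d₁) / (S·σ·√T) = 0.006052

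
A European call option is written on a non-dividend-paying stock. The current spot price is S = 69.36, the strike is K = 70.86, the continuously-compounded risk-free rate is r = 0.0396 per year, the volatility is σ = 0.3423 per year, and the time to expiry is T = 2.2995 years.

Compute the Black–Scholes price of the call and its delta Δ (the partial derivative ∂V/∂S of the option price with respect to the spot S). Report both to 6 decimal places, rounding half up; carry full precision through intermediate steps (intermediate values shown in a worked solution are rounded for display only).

price = 16.179753
Δ = 0.653115

σ√T = 0.3423·√2.2995 = 0.519067
d₁ = (ln(S/K) + (r+σ²/2)T) / (σ√T) = (ln(69.36/70.86) + (0.0396+0.3423²/2)·2.2995) / 0.519067 = (-0.021396 + 0.225776) / 0.519067 = 0.393744
d₂ = d₁ − σ√T = 0.393744 − 0.519067 = -0.125323
e^{−rT} = e^{−0.0396·2.2995} = 0.912963
N(d₁) = 0.653115,  N(d₂) = 0.450134
Call price V = S·N(d₁) − K·e^{−rT}·N(d₂) = 45.300065 − 29.120312 = 16.179753
Δ = N(d₁) = 0.653115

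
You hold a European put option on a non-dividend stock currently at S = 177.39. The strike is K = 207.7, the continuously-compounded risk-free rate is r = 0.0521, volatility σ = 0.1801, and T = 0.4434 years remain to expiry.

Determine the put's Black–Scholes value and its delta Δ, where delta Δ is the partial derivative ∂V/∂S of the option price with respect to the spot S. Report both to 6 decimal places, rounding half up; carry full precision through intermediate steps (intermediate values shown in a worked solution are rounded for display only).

price = 27.057690
Δ = -0.856054

σ√T = 0.1801·√0.4434 = 0.119926
d₁ = (ln(S/K) + (r+σ²/2)T) / (σ√T) = (ln(177.39/207.7) + (0.0521+0.1801²/2)·0.4434) / 0.119926 = (-0.157744 + 0.030292) / 0.119926 = -1.062758
d₂ = d₁ − σ√T = -1.062758 − 0.119926 = -1.182684
e^{−rT} = e^{−0.0521·0.4434} = 0.977164
N(−d₁) = 0.856054,  N(−d₂) = 0.881533
Put price V = K·e^{−rT}·N(−d₂) − S·N(−d₁) = 178.913148 − 151.855458 = 27.057690
Δ = −N(−d₁) = -0.856054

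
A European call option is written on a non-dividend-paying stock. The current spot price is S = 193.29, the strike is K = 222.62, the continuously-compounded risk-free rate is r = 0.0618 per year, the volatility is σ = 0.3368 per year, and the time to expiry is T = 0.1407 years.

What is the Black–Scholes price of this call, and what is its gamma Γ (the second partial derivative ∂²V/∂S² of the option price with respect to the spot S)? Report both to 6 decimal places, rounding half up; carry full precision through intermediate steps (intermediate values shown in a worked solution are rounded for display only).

σ√T = 0.3368·√0.1407 = 0.126334
d₁ = (ln(S/K) + (r+σ²/2)T) / (σ√T) = (ln(193.29/222.62) + (0.0618+0.3368²/2)·0.1407) / 0.126334 = (-0.141275 + 0.016675) / 0.126334 = -0.986271
d₂ = d₁ − σ√T = -0.986271 − 0.126334 = -1.112605
e^{−rT} = e^{−0.0618·0.1407} = 0.991342
N(d₁) = 0.162000,  N(d₂) = 0.132939
Call price V = S·N(d₁) − K·e^{−rT}·N(d₂) = 31.312983 − 29.338677 = 1.974306
φ(d₁) = (1/√(2π))·e^{−d₁²/2} = 0.245292
Γ = φ(d₁) / (S·σ·√T) = 0.010045

price = 1.974306
Γ = 0.010045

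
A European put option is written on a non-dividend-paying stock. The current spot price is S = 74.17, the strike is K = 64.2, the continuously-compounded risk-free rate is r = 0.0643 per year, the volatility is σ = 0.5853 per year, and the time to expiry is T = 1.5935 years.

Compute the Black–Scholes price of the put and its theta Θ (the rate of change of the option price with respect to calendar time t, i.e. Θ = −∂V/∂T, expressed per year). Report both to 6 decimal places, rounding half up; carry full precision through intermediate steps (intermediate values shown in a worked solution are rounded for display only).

price = 11.925351
Θ = -3.440507

σ√T = 0.5853·√1.5935 = 0.738847
d₁ = (ln(S/K) + (r+σ²/2)T) / (σ√T) = (ln(74.17/64.2) + (0.0643+0.5853²/2)·1.5935) / 0.738847 = (0.144357 + 0.375410) / 0.738847 = 0.703483
d₂ = d₁ − σ√T = 0.703483 − 0.738847 = -0.035364
e^{−rT} = e^{−0.0643·1.5935} = 0.902612
N(−d₁) = 0.240878,  N(−d₂) = 0.514105
Put price V = K·e^{−rT}·N(−d₂) − S·N(−d₁) = 29.791235 − 17.865885 = 11.925351
φ(d₁) = (1/√(2π))·e^{−d₁²/2} = 0.311492
Θ = −S·φ(d₁)·σ/(2√T) + r·K·e^{−rT}·N(−d₂) = −5.356083 + 1.915576 = -3.440507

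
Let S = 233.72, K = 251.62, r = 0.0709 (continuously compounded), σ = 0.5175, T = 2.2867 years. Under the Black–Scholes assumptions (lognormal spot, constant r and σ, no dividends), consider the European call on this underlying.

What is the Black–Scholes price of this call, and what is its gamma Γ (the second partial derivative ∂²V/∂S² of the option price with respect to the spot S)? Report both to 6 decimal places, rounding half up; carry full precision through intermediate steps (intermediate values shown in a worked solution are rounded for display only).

σ√T = 0.5175·√2.2867 = 0.782555
d₁ = (ln(S/K) + (r+σ²/2)T) / (σ√T) = (ln(233.72/251.62) + (0.0709+0.5175²/2)·2.2867) / 0.782555 = (-0.073796 + 0.468323) / 0.782555 = 0.504152
d₂ = d₁ − σ√T = 0.504152 − 0.782555 = -0.278403
e^{−rT} = e^{−0.0709·2.2867} = 0.850333
N(d₁) = 0.692923,  N(d₂) = 0.390352
Call price V = S·N(d₁) − K·e^{−rT}·N(d₂) = 161.949936 − 83.519962 = 78.429974
φ(d₁) = (1/√(2π))·e^{−d₁²/2} = 0.351332
Γ = φ(d₁) / (S·σ·√T) = 0.001921

price = 78.429974
Γ = 0.001921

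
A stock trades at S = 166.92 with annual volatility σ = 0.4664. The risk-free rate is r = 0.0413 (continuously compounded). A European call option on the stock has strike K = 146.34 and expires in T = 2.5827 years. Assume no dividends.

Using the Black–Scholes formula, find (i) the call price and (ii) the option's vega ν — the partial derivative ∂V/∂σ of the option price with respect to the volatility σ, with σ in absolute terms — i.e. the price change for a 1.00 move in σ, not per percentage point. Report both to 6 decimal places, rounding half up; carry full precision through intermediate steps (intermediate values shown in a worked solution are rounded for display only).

price = 63.363965
ν = 84.194263

σ√T = 0.4664·√2.5827 = 0.749541
d₁ = (ln(S/K) + (r+σ²/2)T) / (σ√T) = (ln(166.92/146.34) + (0.0413+0.4664²/2)·2.5827) / 0.749541 = (0.131582 + 0.387572) / 0.749541 = 0.692628
d₂ = d₁ − σ√T = 0.692628 − 0.749541 = -0.056913
e^{−rT} = e^{−0.0413·2.5827} = 0.898826
N(d₁) = 0.755729,  N(d₂) = 0.477307
Call price V = S·N(d₁) − K·e^{−rT}·N(d₂) = 126.146217 − 62.782252 = 63.363965
φ(d₁) = (1/√(2π))·e^{−d₁²/2} = 0.313861
ν = S·φ(d₁)·√T = 84.194263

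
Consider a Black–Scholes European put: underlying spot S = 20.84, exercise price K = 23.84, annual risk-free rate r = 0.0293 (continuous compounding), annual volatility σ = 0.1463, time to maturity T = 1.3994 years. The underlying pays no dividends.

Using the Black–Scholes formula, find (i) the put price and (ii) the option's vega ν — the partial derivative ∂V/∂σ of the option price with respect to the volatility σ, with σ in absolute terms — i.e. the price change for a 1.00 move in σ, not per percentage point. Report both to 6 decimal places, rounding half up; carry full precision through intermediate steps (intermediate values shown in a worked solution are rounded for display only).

σ√T = 0.1463·√1.3994 = 0.173067
d₁ = (ln(S/K) + (r+σ²/2)T) / (σ√T) = (ln(20.84/23.84) + (0.0293+0.1463²/2)·1.3994) / 0.173067 = (-0.134491 + 0.055979) / 0.173067 = -0.453650
d₂ = d₁ − σ√T = -0.453650 − 0.173067 = -0.626718
e^{−rT} = e^{−0.0293·1.3994} = 0.959827
N(−d₁) = 0.674960,  N(−d₂) = 0.734578
Put price V = K·e^{−rT}·N(−d₂) − S·N(−d₁) = 16.808808 − 14.066159 = 2.742649
φ(d₁) = (1/√(2π))·e^{−d₁²/2} = 0.359933
ν = S·φ(d₁)·√T = 8.873402

price = 2.742649
ν = 8.873402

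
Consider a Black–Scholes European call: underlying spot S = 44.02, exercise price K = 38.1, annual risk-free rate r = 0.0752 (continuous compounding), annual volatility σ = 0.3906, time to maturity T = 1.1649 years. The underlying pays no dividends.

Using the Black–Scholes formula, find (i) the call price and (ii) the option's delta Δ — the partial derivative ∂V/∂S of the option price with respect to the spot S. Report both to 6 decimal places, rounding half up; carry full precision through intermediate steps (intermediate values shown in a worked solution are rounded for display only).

price = 12.099649
Δ = 0.776724

σ√T = 0.3906·√1.1649 = 0.421577
d₁ = (ln(S/K) + (r+σ²/2)T) / (σ√T) = (ln(44.02/38.1) + (0.0752+0.3906²/2)·1.1649) / 0.421577 = (0.144430 + 0.176464) / 0.421577 = 0.761175
d₂ = d₁ − σ√T = 0.761175 − 0.421577 = 0.339599
e^{−rT} = e^{−0.0752·1.1649} = 0.916127
N(d₁) = 0.776724,  N(d₂) = 0.632921
Call price V = S·N(d₁) − K·e^{−rT}·N(d₂) = 34.191381 − 22.091733 = 12.099649
Δ = N(d₁) = 0.776724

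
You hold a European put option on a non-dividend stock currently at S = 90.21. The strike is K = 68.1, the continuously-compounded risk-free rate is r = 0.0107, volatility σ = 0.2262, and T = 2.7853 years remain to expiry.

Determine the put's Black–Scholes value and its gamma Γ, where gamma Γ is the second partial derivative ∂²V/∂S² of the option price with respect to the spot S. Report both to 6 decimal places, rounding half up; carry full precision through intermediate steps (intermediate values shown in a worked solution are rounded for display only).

σ√T = 0.2262·√2.7853 = 0.377510
d₁ = (ln(S/K) + (r+σ²/2)T) / (σ√T) = (ln(90.21/68.1) + (0.0107+0.2262²/2)·2.7853) / 0.377510 = (0.281163 + 0.101060) / 0.377510 = 1.012483
d₂ = d₁ − σ√T = 1.012483 − 0.377510 = 0.634973
e^{−rT} = e^{−0.0107·2.7853} = 0.970637
N(−d₁) = 0.155653,  N(−d₂) = 0.262723
Put price V = K·e^{−rT}·N(−d₂) − S·N(−d₁) = 17.366085 − 14.041501 = 3.324584
φ(d₁) = (1/√(2π))·e^{−d₁²/2} = 0.238950
Γ = φ(d₁) / (S·σ·√T) = 0.007017

price = 3.324584
Γ = 0.007017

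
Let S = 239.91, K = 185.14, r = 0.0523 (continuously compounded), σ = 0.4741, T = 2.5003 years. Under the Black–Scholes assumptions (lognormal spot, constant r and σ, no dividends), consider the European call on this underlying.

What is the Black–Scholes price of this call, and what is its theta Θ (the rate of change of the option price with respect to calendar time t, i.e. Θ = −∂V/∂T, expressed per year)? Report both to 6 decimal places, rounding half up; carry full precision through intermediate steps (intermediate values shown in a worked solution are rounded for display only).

σ√T = 0.4741·√2.5003 = 0.749663
d₁ = (ln(S/K) + (r+σ²/2)T) / (σ√T) = (ln(239.91/185.14) + (0.0523+0.4741²/2)·2.5003) / 0.749663 = (0.259152 + 0.411763) / 0.749663 = 0.894955
d₂ = d₁ − σ√T = 0.894955 − 0.749663 = 0.145292
e^{−rT} = e^{−0.0523·2.5003} = 0.877423
N(d₁) = 0.814594,  N(d₂) = 0.557760
Call price V = S·N(d₁) − K·e^{−rT}·N(d₂) = 195.429342 − 90.605942 = 104.823401
φ(d₁) = (1/√(2π))·e^{−d₁²/2} = 0.267293
Θ = −S·φ(d₁)·σ/(2√T) − r·K·e^{−rT}·N(d₂) = −9.613455 − 4.738691 = -14.352145

price = 104.823401
Θ = -14.352145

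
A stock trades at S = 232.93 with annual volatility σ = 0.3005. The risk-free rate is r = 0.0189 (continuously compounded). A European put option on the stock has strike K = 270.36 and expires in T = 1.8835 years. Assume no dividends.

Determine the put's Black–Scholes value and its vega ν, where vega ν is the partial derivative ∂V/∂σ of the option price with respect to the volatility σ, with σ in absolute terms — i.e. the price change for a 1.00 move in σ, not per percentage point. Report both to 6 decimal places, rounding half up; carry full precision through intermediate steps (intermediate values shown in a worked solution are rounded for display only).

σ√T = 0.3005·√1.8835 = 0.412408
d₁ = (ln(S/K) + (r+σ²/2)T) / (σ√T) = (ln(232.93/270.36) + (0.0189+0.3005²/2)·1.8835) / 0.412408 = (-0.149016 + 0.120638) / 0.412408 = -0.068811
d₂ = d₁ − σ√T = -0.068811 − 0.412408 = -0.481219
e^{−rT} = e^{−0.0189·1.8835} = 0.965028
N(−d₁) = 0.527430,  N(−d₂) = 0.684819
Put price V = K·e^{−rT}·N(−d₂) − S·N(−d₁) = 178.672804 − 122.854216 = 55.818587
φ(d₁) = (1/√(2π))·e^{−d₁²/2} = 0.397999
ν = S·φ(d₁)·√T = 127.230179

price = 55.818587
ν = 127.230179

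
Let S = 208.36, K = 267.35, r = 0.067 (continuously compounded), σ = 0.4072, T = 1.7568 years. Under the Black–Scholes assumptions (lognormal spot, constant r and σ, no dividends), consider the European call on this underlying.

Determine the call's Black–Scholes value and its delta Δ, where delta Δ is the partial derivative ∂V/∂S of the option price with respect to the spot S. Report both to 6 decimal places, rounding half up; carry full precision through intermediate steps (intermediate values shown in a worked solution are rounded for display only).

price = 34.157131
Δ = 0.510394

σ√T = 0.4072·√1.7568 = 0.539721
d₁ = (ln(S/K) + (r+σ²/2)T) / (σ√T) = (ln(208.36/267.35) + (0.067+0.4072²/2)·1.7568) / 0.539721 = (-0.249291 + 0.263355) / 0.539721 = 0.026057
d₂ = d₁ − σ√T = 0.026057 − 0.539721 = -0.513664
e^{−rT} = e^{−0.067·1.7568} = 0.888958
N(d₁) = 0.510394,  N(d₂) = 0.303744
Call price V = S·N(d₁) − K·e^{−rT}·N(d₂) = 106.345694 − 72.188563 = 34.157131
Δ = N(d₁) = 0.510394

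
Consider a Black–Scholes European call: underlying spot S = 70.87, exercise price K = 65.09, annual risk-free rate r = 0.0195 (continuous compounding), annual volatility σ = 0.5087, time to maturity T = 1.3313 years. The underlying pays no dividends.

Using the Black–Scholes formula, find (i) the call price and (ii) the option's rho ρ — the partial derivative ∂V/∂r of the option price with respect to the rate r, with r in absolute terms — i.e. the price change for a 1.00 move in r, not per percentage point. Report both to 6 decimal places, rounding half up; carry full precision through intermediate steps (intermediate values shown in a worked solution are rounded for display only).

σ√T = 0.5087·√1.3313 = 0.586948
d₁ = (ln(S/K) + (r+σ²/2)T) / (σ√T) = (ln(70.87/65.09) + (0.0195+0.5087²/2)·1.3313) / 0.586948 = (0.085076 + 0.198214) / 0.586948 = 0.482650
d₂ = d₁ − σ√T = 0.482650 − 0.586948 = -0.104298
e^{−rT} = e^{−0.0195·1.3313} = 0.974374
N(d₁) = 0.685328,  N(d₂) = 0.458467
Call price V = S·N(d₁) − K·e^{−rT}·N(d₂) = 48.569193 − 29.076856 = 19.492337
ρ = K·T·e^{−rT}·N(d₂) = 38.710019

price = 19.492337
ρ = 38.710019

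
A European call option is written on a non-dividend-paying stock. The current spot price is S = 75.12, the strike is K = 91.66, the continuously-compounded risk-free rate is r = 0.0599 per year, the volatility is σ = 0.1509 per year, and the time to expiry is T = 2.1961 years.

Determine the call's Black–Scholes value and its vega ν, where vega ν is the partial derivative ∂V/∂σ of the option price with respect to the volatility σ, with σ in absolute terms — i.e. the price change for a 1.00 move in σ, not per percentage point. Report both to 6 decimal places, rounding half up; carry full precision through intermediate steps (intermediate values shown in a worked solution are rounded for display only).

σ√T = 0.1509·√2.1961 = 0.223622
d₁ = (ln(S/K) + (r+σ²/2)T) / (σ√T) = (ln(75.12/91.66) + (0.0599+0.1509²/2)·2.1961) / 0.223622 = (-0.198999 + 0.156550) / 0.223622 = -0.189826
d₂ = d₁ − σ√T = -0.189826 − 0.223622 = -0.413448
e^{−rT} = e^{−0.0599·2.1961} = 0.876739
N(d₁) = 0.424723,  N(d₂) = 0.339639
Call price V = S·N(d₁) − K·e^{−rT}·N(d₂) = 31.905169 − 27.294024 = 4.611145
φ(d₁) = (1/√(2π))·e^{−d₁²/2} = 0.391819
ν = S·φ(d₁)·√T = 43.618129

price = 4.611145
ν = 43.618129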